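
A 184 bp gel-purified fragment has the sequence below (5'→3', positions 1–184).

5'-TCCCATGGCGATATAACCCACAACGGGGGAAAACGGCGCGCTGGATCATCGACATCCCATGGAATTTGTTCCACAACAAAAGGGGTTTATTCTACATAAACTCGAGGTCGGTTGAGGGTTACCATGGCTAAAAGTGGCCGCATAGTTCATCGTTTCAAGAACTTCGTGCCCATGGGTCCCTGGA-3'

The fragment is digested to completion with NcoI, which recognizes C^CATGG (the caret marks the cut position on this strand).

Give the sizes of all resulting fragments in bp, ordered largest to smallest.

NcoI sites (CCATGG) start at positions 3, 57, 122, 170.
NcoI cuts after the first base of each site, so after positions 3, 57, 122, 170.
Linear molecule, 4 cuts → 5 fragments:
  1–3 → 3 bp
  4–57 → 54 bp
  58–122 → 65 bp
  123–170 → 48 bp
  171–184 → 14 bp
Sorted largest to smallest: 65, 54, 48, 14, 3 bp.

65, 54, 48, 14, 3 bp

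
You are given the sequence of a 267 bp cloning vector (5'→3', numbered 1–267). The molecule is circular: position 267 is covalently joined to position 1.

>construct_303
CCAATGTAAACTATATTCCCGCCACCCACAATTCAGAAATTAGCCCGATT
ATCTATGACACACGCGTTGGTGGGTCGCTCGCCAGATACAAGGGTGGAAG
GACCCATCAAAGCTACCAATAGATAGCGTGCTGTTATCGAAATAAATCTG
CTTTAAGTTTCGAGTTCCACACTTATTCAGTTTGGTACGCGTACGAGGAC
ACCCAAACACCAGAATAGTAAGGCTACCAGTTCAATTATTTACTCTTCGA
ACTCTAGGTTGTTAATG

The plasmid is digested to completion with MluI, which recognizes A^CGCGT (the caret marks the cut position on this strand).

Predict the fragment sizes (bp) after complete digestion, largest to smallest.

142, 125 bp

MluI sites (ACGCGT) start at positions 62, 187.
MluI cuts after the first base of each site, so after positions 62, 187.
Circular molecule, 2 cuts → 2 fragments:
  63–187 → 125 bp
  188–267 then 1–62 → 80 + 62 = 142 bp
Sorted largest to smallest: 142, 125 bp.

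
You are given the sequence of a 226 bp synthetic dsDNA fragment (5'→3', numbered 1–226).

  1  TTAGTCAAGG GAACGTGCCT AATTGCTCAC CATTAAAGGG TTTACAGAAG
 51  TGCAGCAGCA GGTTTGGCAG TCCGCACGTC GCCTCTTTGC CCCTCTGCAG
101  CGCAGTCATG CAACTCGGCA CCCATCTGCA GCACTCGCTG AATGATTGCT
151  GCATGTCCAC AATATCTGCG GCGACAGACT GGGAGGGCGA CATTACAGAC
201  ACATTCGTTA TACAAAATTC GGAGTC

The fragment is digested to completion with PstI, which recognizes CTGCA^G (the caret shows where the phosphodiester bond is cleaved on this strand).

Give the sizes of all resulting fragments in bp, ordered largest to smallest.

PstI sites (CTGCAG) start at positions 95, 126.
PstI cuts after base 5 of each site (before the last base), so after positions 99, 130.
Linear molecule, 2 cuts → 3 fragments:
  1–99 → 99 bp
  100–130 → 31 bp
  131–226 → 96 bp
Sorted largest to smallest: 99, 96, 31 bp.

99, 96, 31 bp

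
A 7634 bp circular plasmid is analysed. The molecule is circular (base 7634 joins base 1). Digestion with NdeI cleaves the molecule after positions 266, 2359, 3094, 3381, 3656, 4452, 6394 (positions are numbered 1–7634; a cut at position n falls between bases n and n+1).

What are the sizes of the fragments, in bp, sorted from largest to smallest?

2093, 1942, 1506, 796, 735, 287, 275 bp

Circular molecule, 7 cuts → 7 fragments:
  2359 − 266 = 2093 bp
  3094 − 2359 = 735 bp
  3381 − 3094 = 287 bp
  3656 − 3381 = 275 bp
  4452 − 3656 = 796 bp
  6394 − 4452 = 1942 bp
  wrap: 7634 − 6394 + 266 = 1506 bp
Sorted largest to smallest: 2093, 1942, 1506, 796, 735, 287, 275 bp.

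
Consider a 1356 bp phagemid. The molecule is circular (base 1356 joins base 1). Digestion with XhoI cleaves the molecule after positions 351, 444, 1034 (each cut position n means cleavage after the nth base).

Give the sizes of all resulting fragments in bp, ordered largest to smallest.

673, 590, 93 bp

Circular molecule, 3 cuts → 3 fragments:
  444 − 351 = 93 bp
  1034 − 444 = 590 bp
  wrap: 1356 − 1034 + 351 = 673 bp
Sorted largest to smallest: 673, 590, 93 bp.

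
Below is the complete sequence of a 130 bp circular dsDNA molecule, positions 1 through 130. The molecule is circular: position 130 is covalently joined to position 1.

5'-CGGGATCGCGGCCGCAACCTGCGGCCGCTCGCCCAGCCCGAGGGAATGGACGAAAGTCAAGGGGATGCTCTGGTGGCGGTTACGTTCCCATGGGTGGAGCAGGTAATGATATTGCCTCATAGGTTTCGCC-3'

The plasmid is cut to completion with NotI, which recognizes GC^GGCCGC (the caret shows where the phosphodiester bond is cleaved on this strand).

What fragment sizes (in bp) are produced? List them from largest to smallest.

117, 13 bp

NotI sites (GCGGCCGC) start at positions 8, 21.
NotI cuts after base 2 of each site, so after positions 9, 22.
Circular molecule, 2 cuts → 2 fragments:
  10–22 → 13 bp
  23–130 then 1–9 → 108 + 9 = 117 bp
Sorted largest to smallest: 117, 13 bp.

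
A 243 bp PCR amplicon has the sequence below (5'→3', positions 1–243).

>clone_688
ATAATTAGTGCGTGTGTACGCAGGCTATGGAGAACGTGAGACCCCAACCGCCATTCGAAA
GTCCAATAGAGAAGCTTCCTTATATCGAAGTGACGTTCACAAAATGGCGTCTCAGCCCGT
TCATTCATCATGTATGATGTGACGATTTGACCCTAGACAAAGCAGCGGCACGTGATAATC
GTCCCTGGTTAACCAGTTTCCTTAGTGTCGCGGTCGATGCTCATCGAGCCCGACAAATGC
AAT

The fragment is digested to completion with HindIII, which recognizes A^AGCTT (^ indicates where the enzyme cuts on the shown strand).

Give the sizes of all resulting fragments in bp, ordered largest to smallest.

The HindIII site (AAGCTT) starts at position 72.
HindIII cuts after the first base of each site, so after position 72.
Linear molecule, 1 cut → 2 fragments:
  1–72 → 72 bp
  73–243 → 171 bp
Sorted largest to smallest: 171, 72 bp.

171, 72 bp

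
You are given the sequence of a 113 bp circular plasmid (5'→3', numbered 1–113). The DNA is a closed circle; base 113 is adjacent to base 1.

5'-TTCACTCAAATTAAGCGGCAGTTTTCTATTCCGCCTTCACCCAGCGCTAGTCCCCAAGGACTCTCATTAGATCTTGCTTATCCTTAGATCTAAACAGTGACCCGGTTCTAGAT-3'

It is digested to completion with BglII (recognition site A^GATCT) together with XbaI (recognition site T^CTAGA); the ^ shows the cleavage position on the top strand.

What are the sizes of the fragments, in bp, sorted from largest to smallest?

BglII sites (AGATCT) start at positions 69, 86.
BglII cuts after the first base of each site, so after positions 69, 86.
The XbaI site (TCTAGA) starts at position 107.
XbaI cuts after the first base of each site, so after position 107.
Combined cut positions: 69, 86, 107.
Circular molecule, 3 cuts → 3 fragments:
  70–86 → 17 bp
  87–107 → 21 bp
  108–113 then 1–69 → 6 + 69 = 75 bp
Sorted largest to smallest: 75, 21, 17 bp.

75, 21, 17 bp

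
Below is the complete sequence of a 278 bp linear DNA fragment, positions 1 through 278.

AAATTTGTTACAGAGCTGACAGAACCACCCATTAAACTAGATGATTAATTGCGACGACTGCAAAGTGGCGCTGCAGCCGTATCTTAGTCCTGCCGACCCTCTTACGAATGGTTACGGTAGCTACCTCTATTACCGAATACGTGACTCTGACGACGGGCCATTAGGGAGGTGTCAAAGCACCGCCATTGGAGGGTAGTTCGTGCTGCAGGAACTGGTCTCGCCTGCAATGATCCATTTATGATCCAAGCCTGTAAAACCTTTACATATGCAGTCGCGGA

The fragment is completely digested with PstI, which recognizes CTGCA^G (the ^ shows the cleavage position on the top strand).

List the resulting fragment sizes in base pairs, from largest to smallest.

PstI sites (CTGCAG) start at positions 71, 203.
PstI cuts after base 5 of each site (before the last base), so after positions 75, 207.
Linear molecule, 2 cuts → 3 fragments:
  1–75 → 75 bp
  76–207 → 132 bp
  208–278 → 71 bp
Sorted largest to smallest: 132, 75, 71 bp.

132, 75, 71 bp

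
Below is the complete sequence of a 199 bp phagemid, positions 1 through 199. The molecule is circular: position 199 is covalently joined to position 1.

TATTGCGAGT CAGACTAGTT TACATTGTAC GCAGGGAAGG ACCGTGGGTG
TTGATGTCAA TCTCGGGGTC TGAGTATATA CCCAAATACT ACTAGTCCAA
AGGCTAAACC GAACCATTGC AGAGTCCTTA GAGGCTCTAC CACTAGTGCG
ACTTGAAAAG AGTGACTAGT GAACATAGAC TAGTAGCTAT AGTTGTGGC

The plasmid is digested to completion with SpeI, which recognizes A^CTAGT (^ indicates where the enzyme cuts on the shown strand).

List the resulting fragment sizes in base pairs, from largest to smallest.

77, 51, 34, 23, 14 bp

SpeI sites (ACTAGT) start at positions 14, 91, 142, 165, 179.
SpeI cuts after the first base of each site, so after positions 14, 91, 142, 165, 179.
Circular molecule, 5 cuts → 5 fragments:
  15–91 → 77 bp
  92–142 → 51 bp
  143–165 → 23 bp
  166–179 → 14 bp
  180–199 then 1–14 → 20 + 14 = 34 bp
Sorted largest to smallest: 77, 51, 34, 23, 14 bp.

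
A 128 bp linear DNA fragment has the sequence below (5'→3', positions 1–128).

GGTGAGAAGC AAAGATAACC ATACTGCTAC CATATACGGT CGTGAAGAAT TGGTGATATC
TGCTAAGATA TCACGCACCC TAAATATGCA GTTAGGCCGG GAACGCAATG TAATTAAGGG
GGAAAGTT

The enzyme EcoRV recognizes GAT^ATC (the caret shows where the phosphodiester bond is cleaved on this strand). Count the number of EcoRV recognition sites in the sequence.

2

GATATC occurs starting at positions 55, 67.
EcoRV cuts at 2 sites.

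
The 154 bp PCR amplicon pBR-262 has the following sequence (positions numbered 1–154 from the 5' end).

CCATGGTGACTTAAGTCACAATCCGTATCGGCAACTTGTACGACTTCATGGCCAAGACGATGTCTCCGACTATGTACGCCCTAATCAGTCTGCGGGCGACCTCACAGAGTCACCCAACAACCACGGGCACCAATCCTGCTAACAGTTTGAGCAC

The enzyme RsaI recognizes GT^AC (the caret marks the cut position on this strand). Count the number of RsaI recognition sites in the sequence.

2

GTAC occurs starting at positions 38, 74.
RsaI cuts at 2 sites.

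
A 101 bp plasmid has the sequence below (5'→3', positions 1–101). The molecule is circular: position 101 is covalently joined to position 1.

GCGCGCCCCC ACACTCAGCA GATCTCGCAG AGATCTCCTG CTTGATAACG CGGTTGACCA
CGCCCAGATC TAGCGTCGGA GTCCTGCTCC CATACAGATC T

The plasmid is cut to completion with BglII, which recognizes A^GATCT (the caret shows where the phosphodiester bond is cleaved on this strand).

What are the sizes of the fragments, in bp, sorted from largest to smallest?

35, 30, 25, 11 bp

BglII sites (AGATCT) start at positions 20, 31, 66, 96.
BglII cuts after the first base of each site, so after positions 20, 31, 66, 96.
Circular molecule, 4 cuts → 4 fragments:
  21–31 → 11 bp
  32–66 → 35 bp
  67–96 → 30 bp
  97–101 then 1–20 → 5 + 20 = 25 bp
Sorted largest to smallest: 35, 30, 25, 11 bp.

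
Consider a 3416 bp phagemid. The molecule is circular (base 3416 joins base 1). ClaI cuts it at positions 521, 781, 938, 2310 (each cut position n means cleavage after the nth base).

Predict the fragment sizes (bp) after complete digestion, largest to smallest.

1627, 1372, 260, 157 bp

Circular molecule, 4 cuts → 4 fragments:
  781 − 521 = 260 bp
  938 − 781 = 157 bp
  2310 − 938 = 1372 bp
  wrap: 3416 − 2310 + 521 = 1627 bp
Sorted largest to smallest: 1627, 1372, 260, 157 bp.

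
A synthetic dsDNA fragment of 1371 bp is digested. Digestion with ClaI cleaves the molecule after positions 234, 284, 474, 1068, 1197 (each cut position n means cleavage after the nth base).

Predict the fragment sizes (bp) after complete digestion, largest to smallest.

Linear molecule, 5 cuts → 6 fragments:
  234 − 0 = 234 bp
  284 − 234 = 50 bp
  474 − 284 = 190 bp
  1068 − 474 = 594 bp
  1197 − 1068 = 129 bp
  1371 − 1197 = 174 bp
Sorted largest to smallest: 594, 234, 190, 174, 129, 50 bp.

594, 234, 190, 174, 129, 50 bp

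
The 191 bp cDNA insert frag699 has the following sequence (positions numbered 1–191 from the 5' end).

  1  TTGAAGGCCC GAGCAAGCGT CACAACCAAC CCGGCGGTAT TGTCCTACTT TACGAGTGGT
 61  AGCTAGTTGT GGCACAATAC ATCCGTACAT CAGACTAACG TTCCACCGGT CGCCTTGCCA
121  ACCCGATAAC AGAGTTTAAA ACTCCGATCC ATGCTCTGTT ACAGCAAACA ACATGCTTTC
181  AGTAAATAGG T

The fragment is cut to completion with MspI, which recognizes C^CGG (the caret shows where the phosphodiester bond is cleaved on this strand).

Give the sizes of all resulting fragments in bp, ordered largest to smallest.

85, 75, 31 bp

MspI sites (CCGG) start at positions 31, 106.
MspI cuts after the first base of each site, so after positions 31, 106.
Linear molecule, 2 cuts → 3 fragments:
  1–31 → 31 bp
  32–106 → 75 bp
  107–191 → 85 bp
Sorted largest to smallest: 85, 75, 31 bp.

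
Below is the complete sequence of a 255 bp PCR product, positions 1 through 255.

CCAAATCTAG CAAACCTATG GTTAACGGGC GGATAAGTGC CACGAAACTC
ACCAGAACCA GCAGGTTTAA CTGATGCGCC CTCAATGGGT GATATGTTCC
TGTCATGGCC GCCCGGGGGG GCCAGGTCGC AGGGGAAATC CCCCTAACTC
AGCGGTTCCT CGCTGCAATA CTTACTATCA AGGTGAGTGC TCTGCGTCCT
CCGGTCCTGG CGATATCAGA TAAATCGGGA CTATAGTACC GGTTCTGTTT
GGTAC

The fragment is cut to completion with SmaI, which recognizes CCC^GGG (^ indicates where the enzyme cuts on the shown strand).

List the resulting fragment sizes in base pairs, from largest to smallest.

141, 114 bp

The SmaI site (CCCGGG) starts at position 112.
SmaI cuts after base 3 of each site, so after position 114.
Linear molecule, 1 cut → 2 fragments:
  1–114 → 114 bp
  115–255 → 141 bp
Sorted largest to smallest: 141, 114 bp.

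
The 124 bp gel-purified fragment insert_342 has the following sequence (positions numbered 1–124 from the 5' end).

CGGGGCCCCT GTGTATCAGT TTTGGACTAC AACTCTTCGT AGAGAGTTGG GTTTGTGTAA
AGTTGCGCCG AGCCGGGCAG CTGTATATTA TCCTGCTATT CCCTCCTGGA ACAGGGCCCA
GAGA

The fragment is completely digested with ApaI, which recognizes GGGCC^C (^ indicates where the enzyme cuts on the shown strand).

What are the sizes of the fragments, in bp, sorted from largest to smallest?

ApaI sites (GGGCCC) start at positions 3, 114.
ApaI cuts after base 5 of each site (before the last base), so after positions 7, 118.
Linear molecule, 2 cuts → 3 fragments:
  1–7 → 7 bp
  8–118 → 111 bp
  119–124 → 6 bp
Sorted largest to smallest: 111, 7, 6 bp.

111, 7, 6 bp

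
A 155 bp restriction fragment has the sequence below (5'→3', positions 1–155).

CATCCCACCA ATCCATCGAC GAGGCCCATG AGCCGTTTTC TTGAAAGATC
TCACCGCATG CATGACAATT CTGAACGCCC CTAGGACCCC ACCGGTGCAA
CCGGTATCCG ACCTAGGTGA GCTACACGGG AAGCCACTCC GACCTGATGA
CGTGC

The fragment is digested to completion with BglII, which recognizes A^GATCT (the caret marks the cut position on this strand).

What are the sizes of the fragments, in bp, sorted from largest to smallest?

The BglII site (AGATCT) starts at position 46.
BglII cuts after the first base of each site, so after position 46.
Linear molecule, 1 cut → 2 fragments:
  1–46 → 46 bp
  47–155 → 109 bp
Sorted largest to smallest: 109, 46 bp.

109, 46 bp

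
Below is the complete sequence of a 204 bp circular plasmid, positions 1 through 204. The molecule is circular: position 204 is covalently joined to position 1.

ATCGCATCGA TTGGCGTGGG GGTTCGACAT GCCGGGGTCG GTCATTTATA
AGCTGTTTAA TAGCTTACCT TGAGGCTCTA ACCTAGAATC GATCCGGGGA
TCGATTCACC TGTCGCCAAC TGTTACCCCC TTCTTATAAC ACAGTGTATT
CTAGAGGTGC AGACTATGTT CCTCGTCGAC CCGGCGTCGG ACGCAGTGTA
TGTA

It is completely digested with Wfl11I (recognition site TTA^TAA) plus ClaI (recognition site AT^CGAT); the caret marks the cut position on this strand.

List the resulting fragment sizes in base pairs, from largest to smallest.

75, 41, 41, 35, 12 bp

Wfl11I sites (TTATAA) start at positions 46, 134.
Wfl11I cuts after base 3 of each site, so after positions 48, 136.
ClaI sites (ATCGAT) start at positions 6, 88, 100.
ClaI cuts after base 2 of each site, so after positions 7, 89, 101.
Combined cut positions: 7, 48, 89, 101, 136.
Circular molecule, 5 cuts → 5 fragments:
  8–48 → 41 bp
  49–89 → 41 bp
  90–101 → 12 bp
  102–136 → 35 bp
  137–204 then 1–7 → 68 + 7 = 75 bp
Sorted largest to smallest: 75, 41, 41, 35, 12 bp.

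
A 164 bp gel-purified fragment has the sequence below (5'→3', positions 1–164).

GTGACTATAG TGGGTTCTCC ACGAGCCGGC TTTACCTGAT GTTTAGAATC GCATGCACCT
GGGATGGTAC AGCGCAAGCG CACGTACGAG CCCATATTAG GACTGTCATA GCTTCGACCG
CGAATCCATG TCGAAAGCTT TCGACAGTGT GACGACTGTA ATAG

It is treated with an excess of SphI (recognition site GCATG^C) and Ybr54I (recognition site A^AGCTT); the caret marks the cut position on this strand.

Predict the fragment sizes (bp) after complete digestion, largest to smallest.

The SphI site (GCATGC) starts at position 51.
SphI cuts after base 5 of each site (before the last base), so after position 55.
The Ybr54I site (AAGCTT) starts at position 135.
Ybr54I cuts after the first base of each site, so after position 135.
Combined cut positions: 55, 135.
Linear molecule, 2 cuts → 3 fragments:
  1–55 → 55 bp
  56–135 → 80 bp
  136–164 → 29 bp
Sorted largest to smallest: 80, 55, 29 bp.

80, 55, 29 bp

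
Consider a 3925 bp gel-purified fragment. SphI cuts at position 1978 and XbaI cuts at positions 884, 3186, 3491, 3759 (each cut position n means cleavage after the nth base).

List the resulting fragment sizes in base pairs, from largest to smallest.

1208, 1094, 884, 305, 268, 166 bp

Combined cut positions (sorted): 884, 1978, 3186, 3491, 3759.
Linear molecule, 5 cuts → 6 fragments:
  884 − 0 = 884 bp
  1978 − 884 = 1094 bp
  3186 − 1978 = 1208 bp
  3491 − 3186 = 305 bp
  3759 − 3491 = 268 bp
  3925 − 3759 = 166 bp
Sorted largest to smallest: 1208, 1094, 884, 305, 268, 166 bp.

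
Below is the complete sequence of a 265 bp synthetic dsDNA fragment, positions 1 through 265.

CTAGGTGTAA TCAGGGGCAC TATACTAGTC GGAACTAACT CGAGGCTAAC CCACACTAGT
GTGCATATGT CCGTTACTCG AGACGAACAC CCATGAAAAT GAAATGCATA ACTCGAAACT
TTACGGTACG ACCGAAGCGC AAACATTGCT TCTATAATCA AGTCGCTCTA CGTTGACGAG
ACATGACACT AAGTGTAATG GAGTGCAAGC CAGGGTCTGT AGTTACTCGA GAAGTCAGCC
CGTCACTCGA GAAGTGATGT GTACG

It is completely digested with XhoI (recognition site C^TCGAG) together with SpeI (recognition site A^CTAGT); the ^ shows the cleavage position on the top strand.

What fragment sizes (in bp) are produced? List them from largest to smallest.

XhoI sites (CTCGAG) start at positions 39, 77, 226, 246.
XhoI cuts after the first base of each site, so after positions 39, 77, 226, 246.
SpeI sites (ACTAGT) start at positions 24, 55.
SpeI cuts after the first base of each site, so after positions 24, 55.
Combined cut positions: 24, 39, 55, 77, 226, 246.
Linear molecule, 6 cuts → 7 fragments:
  1–24 → 24 bp
  25–39 → 15 bp
  40–55 → 16 bp
  56–77 → 22 bp
  78–226 → 149 bp
  227–246 → 20 bp
  247–265 → 19 bp
Sorted largest to smallest: 149, 24, 22, 20, 19, 16, 15 bp.

149, 24, 22, 20, 19, 16, 15 bp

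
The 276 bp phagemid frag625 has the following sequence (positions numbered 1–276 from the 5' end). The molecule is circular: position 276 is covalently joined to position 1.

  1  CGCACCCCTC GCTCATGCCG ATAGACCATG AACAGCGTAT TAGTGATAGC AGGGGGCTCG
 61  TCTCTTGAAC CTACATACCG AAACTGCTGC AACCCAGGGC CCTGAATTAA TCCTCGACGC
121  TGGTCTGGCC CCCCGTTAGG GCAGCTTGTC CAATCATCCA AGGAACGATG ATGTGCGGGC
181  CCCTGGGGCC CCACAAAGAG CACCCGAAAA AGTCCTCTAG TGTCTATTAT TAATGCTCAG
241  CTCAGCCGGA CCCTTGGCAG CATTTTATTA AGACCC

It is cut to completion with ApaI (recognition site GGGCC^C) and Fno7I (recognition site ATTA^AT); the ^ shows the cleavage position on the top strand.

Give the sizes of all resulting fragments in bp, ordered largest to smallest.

ApaI sites (GGGCCC) start at positions 97, 177, 186.
ApaI cuts after base 5 of each site (before the last base), so after positions 101, 181, 190.
Fno7I sites (ATTAAT) start at positions 106, 229.
Fno7I cuts after base 4 of each site, so after positions 109, 232.
Combined cut positions: 101, 109, 181, 190, 232.
Circular molecule, 5 cuts → 5 fragments:
  102–109 → 8 bp
  110–181 → 72 bp
  182–190 → 9 bp
  191–232 → 42 bp
  233–276 then 1–101 → 44 + 101 = 145 bp
Sorted largest to smallest: 145, 72, 42, 9, 8 bp.

145, 72, 42, 9, 8 bp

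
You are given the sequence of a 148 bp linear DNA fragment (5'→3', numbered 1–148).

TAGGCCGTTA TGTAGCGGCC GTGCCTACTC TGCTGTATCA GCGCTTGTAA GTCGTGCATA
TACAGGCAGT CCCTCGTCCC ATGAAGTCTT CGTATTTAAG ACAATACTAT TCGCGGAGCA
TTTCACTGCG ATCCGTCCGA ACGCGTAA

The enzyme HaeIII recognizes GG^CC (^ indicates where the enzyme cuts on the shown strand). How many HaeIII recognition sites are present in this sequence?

GGCC occurs starting at positions 3, 17.
HaeIII cuts at 2 sites.

2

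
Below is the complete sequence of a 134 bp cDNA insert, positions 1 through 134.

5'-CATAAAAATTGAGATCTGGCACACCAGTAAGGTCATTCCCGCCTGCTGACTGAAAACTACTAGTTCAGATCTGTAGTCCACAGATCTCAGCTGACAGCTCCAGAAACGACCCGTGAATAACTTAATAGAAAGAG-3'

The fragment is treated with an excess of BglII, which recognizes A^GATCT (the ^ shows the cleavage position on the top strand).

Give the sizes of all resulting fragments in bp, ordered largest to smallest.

55, 52, 15, 12 bp

BglII sites (AGATCT) start at positions 12, 67, 82.
BglII cuts after the first base of each site, so after positions 12, 67, 82.
Linear molecule, 3 cuts → 4 fragments:
  1–12 → 12 bp
  13–67 → 55 bp
  68–82 → 15 bp
  83–134 → 52 bp
Sorted largest to smallest: 55, 52, 15, 12 bp.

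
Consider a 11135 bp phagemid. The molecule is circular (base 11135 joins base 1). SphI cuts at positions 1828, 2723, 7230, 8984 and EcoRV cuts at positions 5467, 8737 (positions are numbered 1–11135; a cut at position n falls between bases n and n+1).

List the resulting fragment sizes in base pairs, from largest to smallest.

3979, 2744, 1763, 1507, 895, 247 bp

Combined cut positions (sorted): 1828, 2723, 5467, 7230, 8737, 8984.
Circular molecule, 6 cuts → 6 fragments:
  2723 − 1828 = 895 bp
  5467 − 2723 = 2744 bp
  7230 − 5467 = 1763 bp
  8737 − 7230 = 1507 bp
  8984 − 8737 = 247 bp
  wrap: 11135 − 8984 + 1828 = 3979 bp
Sorted largest to smallest: 3979, 2744, 1763, 1507, 895, 247 bp.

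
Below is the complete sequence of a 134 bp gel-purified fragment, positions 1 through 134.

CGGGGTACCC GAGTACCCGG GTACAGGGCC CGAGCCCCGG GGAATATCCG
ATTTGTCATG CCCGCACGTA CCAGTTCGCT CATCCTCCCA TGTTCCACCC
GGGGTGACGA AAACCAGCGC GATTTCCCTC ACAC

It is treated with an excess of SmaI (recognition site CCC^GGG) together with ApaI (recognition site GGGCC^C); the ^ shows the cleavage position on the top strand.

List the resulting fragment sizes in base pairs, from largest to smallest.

SmaI sites (CCCGGG) start at positions 16, 36, 98.
SmaI cuts after base 3 of each site, so after positions 18, 38, 100.
The ApaI site (GGGCCC) starts at position 26.
ApaI cuts after base 5 of each site (before the last base), so after position 30.
Combined cut positions: 18, 30, 38, 100.
Linear molecule, 4 cuts → 5 fragments:
  1–18 → 18 bp
  19–30 → 12 bp
  31–38 → 8 bp
  39–100 → 62 bp
  101–134 → 34 bp
Sorted largest to smallest: 62, 34, 18, 12, 8 bp.

62, 34, 18, 12, 8 bp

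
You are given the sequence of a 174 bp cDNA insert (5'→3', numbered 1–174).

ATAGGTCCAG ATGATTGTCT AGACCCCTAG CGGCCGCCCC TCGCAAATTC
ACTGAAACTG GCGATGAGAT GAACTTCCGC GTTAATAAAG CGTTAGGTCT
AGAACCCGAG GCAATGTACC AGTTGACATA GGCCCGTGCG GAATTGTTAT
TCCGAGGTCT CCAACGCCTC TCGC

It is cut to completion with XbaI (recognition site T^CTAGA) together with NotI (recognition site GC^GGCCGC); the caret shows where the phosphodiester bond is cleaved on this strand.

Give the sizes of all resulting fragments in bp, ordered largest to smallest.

76, 67, 18, 13 bp

XbaI sites (TCTAGA) start at positions 18, 98.
XbaI cuts after the first base of each site, so after positions 18, 98.
The NotI site (GCGGCCGC) starts at position 30.
NotI cuts after base 2 of each site, so after position 31.
Combined cut positions: 18, 31, 98.
Linear molecule, 3 cuts → 4 fragments:
  1–18 → 18 bp
  19–31 → 13 bp
  32–98 → 67 bp
  99–174 → 76 bp
Sorted largest to smallest: 76, 67, 18, 13 bp.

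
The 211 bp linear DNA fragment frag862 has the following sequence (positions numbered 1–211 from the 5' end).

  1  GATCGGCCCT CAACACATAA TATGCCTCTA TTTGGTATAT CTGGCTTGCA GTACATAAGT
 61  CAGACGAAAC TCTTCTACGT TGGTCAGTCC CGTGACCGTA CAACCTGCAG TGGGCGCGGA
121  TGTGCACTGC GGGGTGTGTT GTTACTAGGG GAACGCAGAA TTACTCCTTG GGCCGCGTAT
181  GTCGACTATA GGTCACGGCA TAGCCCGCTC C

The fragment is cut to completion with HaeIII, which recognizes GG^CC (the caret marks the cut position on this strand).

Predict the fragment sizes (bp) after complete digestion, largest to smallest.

166, 39, 6 bp

HaeIII sites (GGCC) start at positions 5, 171.
HaeIII cuts after base 2 of each site, so after positions 6, 172.
Linear molecule, 2 cuts → 3 fragments:
  1–6 → 6 bp
  7–172 → 166 bp
  173–211 → 39 bp
Sorted largest to smallest: 166, 39, 6 bp.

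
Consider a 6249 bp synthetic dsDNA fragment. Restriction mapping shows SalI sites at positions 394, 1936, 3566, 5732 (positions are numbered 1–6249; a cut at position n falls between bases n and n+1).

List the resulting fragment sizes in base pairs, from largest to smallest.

Linear molecule, 4 cuts → 5 fragments:
  394 − 0 = 394 bp
  1936 − 394 = 1542 bp
  3566 − 1936 = 1630 bp
  5732 − 3566 = 2166 bp
  6249 − 5732 = 517 bp
Sorted largest to smallest: 2166, 1630, 1542, 517, 394 bp.

2166, 1630, 1542, 517, 394 bp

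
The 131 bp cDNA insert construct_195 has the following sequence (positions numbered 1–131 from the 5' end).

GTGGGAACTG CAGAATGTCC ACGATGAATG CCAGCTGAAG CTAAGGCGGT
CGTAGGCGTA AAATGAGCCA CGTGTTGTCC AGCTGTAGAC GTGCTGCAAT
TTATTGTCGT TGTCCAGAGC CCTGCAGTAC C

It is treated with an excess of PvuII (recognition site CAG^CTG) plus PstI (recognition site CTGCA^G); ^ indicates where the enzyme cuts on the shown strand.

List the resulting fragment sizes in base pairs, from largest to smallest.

PvuII sites (CAGCTG) start at positions 32, 80.
PvuII cuts after base 3 of each site, so after positions 34, 82.
PstI sites (CTGCAG) start at positions 8, 122.
PstI cuts after base 5 of each site (before the last base), so after positions 12, 126.
Combined cut positions: 12, 34, 82, 126.
Linear molecule, 4 cuts → 5 fragments:
  1–12 → 12 bp
  13–34 → 22 bp
  35–82 → 48 bp
  83–126 → 44 bp
  127–131 → 5 bp
Sorted largest to smallest: 48, 44, 22, 12, 5 bp.

48, 44, 22, 12, 5 bp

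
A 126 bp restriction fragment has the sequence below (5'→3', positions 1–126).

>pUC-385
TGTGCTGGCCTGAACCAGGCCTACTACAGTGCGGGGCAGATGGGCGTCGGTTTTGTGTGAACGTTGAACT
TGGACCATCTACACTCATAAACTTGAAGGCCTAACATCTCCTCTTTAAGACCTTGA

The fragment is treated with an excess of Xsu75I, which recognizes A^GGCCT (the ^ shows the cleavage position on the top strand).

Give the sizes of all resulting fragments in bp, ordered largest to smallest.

Xsu75I sites (AGGCCT) start at positions 17, 97.
Xsu75I cuts after the first base of each site, so after positions 17, 97.
Linear molecule, 2 cuts → 3 fragments:
  1–17 → 17 bp
  18–97 → 80 bp
  98–126 → 29 bp
Sorted largest to smallest: 80, 29, 17 bp.

80, 29, 17 bp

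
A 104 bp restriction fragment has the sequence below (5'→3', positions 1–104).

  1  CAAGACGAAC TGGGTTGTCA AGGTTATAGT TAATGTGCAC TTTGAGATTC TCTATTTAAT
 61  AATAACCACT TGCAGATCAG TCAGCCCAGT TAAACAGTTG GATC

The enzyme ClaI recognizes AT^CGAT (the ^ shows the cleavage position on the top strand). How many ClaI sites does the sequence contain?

No occurrence of ATCGAT is present in the sequence.
ClaI does not cut: 0 sites.

0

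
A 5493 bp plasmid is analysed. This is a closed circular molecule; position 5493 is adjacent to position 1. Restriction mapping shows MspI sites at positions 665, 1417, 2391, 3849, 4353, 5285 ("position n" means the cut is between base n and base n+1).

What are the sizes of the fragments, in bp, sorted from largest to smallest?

Circular molecule, 6 cuts → 6 fragments:
  1417 − 665 = 752 bp
  2391 − 1417 = 974 bp
  3849 − 2391 = 1458 bp
  4353 − 3849 = 504 bp
  5285 − 4353 = 932 bp
  wrap: 5493 − 5285 + 665 = 873 bp
Sorted largest to smallest: 1458, 974, 932, 873, 752, 504 bp.

1458, 974, 932, 873, 752, 504 bp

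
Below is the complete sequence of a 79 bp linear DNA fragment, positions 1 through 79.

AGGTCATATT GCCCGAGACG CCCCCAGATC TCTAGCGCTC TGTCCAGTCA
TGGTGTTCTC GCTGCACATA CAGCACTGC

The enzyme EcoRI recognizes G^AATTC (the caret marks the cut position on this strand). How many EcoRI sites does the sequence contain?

No occurrence of GAATTC is present in the sequence.
EcoRI does not cut: 0 sites.

0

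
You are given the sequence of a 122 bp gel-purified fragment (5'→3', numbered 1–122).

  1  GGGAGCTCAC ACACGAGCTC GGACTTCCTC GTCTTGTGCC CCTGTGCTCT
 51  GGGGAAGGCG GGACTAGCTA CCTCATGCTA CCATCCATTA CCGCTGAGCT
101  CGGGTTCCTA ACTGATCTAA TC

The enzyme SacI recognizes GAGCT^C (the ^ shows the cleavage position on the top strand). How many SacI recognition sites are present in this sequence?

3

GAGCTC occurs starting at positions 3, 15, 96.
SacI cuts at 3 sites.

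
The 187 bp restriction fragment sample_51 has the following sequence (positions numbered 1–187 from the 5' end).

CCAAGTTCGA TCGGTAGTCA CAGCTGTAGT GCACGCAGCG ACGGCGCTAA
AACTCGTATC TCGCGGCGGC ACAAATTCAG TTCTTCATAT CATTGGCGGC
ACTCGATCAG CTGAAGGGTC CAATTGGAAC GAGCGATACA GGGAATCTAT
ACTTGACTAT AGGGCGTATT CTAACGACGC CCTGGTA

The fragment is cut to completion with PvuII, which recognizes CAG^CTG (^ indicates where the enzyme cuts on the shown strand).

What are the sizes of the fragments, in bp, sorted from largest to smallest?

PvuII sites (CAGCTG) start at positions 21, 108.
PvuII cuts after base 3 of each site, so after positions 23, 110.
Linear molecule, 2 cuts → 3 fragments:
  1–23 → 23 bp
  24–110 → 87 bp
  111–187 → 77 bp
Sorted largest to smallest: 87, 77, 23 bp.

87, 77, 23 bp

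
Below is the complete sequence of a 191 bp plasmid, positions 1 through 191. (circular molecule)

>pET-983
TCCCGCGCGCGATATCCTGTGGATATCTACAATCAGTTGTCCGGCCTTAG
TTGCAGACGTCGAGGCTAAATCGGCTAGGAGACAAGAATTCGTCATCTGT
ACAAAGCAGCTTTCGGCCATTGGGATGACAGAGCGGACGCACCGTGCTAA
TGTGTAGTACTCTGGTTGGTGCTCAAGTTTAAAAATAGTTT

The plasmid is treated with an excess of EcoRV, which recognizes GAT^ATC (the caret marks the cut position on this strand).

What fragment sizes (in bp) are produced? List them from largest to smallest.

EcoRV sites (GATATC) start at positions 11, 22.
EcoRV cuts after base 3 of each site, so after positions 13, 24.
Circular molecule, 2 cuts → 2 fragments:
  14–24 → 11 bp
  25–191 then 1–13 → 167 + 13 = 180 bp
Sorted largest to smallest: 180, 11 bp.

180, 11 bp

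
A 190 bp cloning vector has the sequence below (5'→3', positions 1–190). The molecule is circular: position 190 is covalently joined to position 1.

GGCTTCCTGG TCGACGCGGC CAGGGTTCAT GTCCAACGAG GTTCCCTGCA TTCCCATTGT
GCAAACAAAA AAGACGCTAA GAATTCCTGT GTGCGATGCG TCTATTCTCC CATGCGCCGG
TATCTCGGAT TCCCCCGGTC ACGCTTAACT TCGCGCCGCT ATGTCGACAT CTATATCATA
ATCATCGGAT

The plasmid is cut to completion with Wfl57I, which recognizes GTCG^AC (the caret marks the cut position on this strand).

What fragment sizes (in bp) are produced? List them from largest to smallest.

Wfl57I sites (GTCGAC) start at positions 10, 163.
Wfl57I cuts after base 4 of each site, so after positions 13, 166.
Circular molecule, 2 cuts → 2 fragments:
  14–166 → 153 bp
  167–190 then 1–13 → 24 + 13 = 37 bp
Sorted largest to smallest: 153, 37 bp.

153, 37 bp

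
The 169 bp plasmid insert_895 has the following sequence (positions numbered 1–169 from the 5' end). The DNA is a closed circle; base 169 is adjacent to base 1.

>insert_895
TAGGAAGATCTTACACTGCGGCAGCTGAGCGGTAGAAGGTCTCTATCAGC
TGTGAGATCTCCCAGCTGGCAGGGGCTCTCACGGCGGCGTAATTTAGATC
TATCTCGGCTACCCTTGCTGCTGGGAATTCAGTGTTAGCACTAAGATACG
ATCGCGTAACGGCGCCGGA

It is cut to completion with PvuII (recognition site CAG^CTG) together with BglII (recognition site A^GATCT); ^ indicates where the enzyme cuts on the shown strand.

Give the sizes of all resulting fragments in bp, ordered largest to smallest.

79, 31, 25, 18, 10, 6 bp

PvuII sites (CAGCTG) start at positions 22, 47, 63.
PvuII cuts after base 3 of each site, so after positions 24, 49, 65.
BglII sites (AGATCT) start at positions 6, 55, 96.
BglII cuts after the first base of each site, so after positions 6, 55, 96.
Combined cut positions: 6, 24, 49, 55, 65, 96.
Circular molecule, 6 cuts → 6 fragments:
  7–24 → 18 bp
  25–49 → 25 bp
  50–55 → 6 bp
  56–65 → 10 bp
  66–96 → 31 bp
  97–169 then 1–6 → 73 + 6 = 79 bp
Sorted largest to smallest: 79, 31, 25, 18, 10, 6 bp.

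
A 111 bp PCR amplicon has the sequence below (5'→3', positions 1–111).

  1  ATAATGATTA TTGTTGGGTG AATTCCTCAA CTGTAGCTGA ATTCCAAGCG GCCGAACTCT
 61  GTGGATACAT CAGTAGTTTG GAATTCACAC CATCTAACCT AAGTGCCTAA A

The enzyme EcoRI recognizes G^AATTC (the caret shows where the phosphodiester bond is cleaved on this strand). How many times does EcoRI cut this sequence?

GAATTC occurs starting at positions 20, 39, 81.
EcoRI cuts at 3 sites.

3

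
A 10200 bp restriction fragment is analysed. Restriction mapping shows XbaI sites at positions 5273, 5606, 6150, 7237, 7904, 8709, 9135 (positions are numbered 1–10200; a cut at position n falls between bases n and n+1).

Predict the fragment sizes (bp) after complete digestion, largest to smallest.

Linear molecule, 7 cuts → 8 fragments:
  5273 − 0 = 5273 bp
  5606 − 5273 = 333 bp
  6150 − 5606 = 544 bp
  7237 − 6150 = 1087 bp
  7904 − 7237 = 667 bp
  8709 − 7904 = 805 bp
  9135 − 8709 = 426 bp
  10200 − 9135 = 1065 bp
Sorted largest to smallest: 5273, 1087, 1065, 805, 667, 544, 426, 333 bp.

5273, 1087, 1065, 805, 667, 544, 426, 333 bp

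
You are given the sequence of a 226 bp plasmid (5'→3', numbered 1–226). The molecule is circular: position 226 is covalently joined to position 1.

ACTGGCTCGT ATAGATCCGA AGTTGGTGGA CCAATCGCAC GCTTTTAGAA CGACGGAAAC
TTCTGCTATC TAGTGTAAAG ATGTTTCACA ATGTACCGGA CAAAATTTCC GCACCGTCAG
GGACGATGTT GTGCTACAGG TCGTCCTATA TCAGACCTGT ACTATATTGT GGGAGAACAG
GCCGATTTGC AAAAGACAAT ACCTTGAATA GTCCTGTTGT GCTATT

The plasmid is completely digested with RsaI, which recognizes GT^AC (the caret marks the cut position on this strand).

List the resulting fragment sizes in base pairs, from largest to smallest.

160, 66 bp

RsaI sites (GTAC) start at positions 93, 159.
RsaI cuts after base 2 of each site, so after positions 94, 160.
Circular molecule, 2 cuts → 2 fragments:
  95–160 → 66 bp
  161–226 then 1–94 → 66 + 94 = 160 bp
Sorted largest to smallest: 160, 66 bp.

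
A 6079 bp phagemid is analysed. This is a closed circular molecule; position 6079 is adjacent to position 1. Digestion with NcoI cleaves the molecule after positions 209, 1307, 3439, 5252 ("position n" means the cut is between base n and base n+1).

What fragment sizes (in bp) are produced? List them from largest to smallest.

Circular molecule, 4 cuts → 4 fragments:
  1307 − 209 = 1098 bp
  3439 − 1307 = 2132 bp
  5252 − 3439 = 1813 bp
  wrap: 6079 − 5252 + 209 = 1036 bp
Sorted largest to smallest: 2132, 1813, 1098, 1036 bp.

2132, 1813, 1098, 1036 bp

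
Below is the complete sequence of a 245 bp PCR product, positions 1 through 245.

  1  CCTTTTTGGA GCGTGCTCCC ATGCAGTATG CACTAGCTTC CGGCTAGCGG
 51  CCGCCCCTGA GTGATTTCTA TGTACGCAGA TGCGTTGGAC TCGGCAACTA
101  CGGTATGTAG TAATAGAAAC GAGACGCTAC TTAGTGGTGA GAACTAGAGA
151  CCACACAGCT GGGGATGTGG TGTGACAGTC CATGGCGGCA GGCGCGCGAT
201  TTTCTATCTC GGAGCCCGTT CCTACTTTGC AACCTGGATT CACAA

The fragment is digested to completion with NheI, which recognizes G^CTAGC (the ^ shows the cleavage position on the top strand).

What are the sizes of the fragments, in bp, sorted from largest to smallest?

202, 43 bp

The NheI site (GCTAGC) starts at position 43.
NheI cuts after the first base of each site, so after position 43.
Linear molecule, 1 cut → 2 fragments:
  1–43 → 43 bp
  44–245 → 202 bp
Sorted largest to smallest: 202, 43 bp.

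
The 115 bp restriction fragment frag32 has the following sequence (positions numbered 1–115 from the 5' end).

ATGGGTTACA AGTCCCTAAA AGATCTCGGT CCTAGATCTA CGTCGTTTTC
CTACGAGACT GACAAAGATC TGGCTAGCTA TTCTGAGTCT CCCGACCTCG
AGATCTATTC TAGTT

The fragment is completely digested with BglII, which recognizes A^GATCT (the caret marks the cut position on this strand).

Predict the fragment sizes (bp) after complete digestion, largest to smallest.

35, 32, 21, 14, 13 bp

BglII sites (AGATCT) start at positions 21, 34, 66, 101.
BglII cuts after the first base of each site, so after positions 21, 34, 66, 101.
Linear molecule, 4 cuts → 5 fragments:
  1–21 → 21 bp
  22–34 → 13 bp
  35–66 → 32 bp
  67–101 → 35 bp
  102–115 → 14 bp
Sorted largest to smallest: 35, 32, 21, 14, 13 bp.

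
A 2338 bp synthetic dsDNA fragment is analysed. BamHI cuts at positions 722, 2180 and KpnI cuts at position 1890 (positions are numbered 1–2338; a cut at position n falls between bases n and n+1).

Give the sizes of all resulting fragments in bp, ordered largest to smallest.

1168, 722, 290, 158 bp

Combined cut positions (sorted): 722, 1890, 2180.
Linear molecule, 3 cuts → 4 fragments:
  722 − 0 = 722 bp
  1890 − 722 = 1168 bp
  2180 − 1890 = 290 bp
  2338 − 2180 = 158 bp
Sorted largest to smallest: 1168, 722, 290, 158 bp.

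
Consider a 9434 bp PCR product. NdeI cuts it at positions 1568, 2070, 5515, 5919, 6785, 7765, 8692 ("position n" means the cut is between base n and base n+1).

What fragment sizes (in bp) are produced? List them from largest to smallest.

Linear molecule, 7 cuts → 8 fragments:
  1568 − 0 = 1568 bp
  2070 − 1568 = 502 bp
  5515 − 2070 = 3445 bp
  5919 − 5515 = 404 bp
  6785 − 5919 = 866 bp
  7765 − 6785 = 980 bp
  8692 − 7765 = 927 bp
  9434 − 8692 = 742 bp
Sorted largest to smallest: 3445, 1568, 980, 927, 866, 742, 502, 404 bp.

3445, 1568, 980, 927, 866, 742, 502, 404 bp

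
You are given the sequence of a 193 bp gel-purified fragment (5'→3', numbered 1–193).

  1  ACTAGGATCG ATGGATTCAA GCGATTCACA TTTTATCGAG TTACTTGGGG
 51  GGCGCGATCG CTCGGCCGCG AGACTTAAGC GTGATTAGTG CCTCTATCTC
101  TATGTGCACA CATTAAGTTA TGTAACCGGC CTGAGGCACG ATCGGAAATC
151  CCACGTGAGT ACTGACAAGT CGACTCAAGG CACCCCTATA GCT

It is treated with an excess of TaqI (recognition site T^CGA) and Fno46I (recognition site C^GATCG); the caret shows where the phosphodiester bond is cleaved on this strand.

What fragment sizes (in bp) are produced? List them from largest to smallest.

84, 31, 28, 23, 19, 8 bp

TaqI sites (TCGA) start at positions 8, 36, 170.
TaqI cuts after the first base of each site, so after positions 8, 36, 170.
Fno46I sites (CGATCG) start at positions 55, 139.
Fno46I cuts after the first base of each site, so after positions 55, 139.
Combined cut positions: 8, 36, 55, 139, 170.
Linear molecule, 5 cuts → 6 fragments:
  1–8 → 8 bp
  9–36 → 28 bp
  37–55 → 19 bp
  56–139 → 84 bp
  140–170 → 31 bp
  171–193 → 23 bp
Sorted largest to smallest: 84, 31, 28, 23, 19, 8 bp.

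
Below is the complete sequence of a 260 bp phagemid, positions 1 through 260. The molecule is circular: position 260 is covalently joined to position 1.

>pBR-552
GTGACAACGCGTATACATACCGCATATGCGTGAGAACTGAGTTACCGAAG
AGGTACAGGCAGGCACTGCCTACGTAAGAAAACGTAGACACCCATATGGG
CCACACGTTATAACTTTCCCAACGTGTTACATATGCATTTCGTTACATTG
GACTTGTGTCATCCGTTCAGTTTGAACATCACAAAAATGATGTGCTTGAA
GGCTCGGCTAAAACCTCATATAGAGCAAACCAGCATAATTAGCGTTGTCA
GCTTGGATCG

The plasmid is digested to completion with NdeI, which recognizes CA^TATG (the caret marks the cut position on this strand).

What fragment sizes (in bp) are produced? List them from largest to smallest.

153, 70, 37 bp

NdeI sites (CATATG) start at positions 23, 93, 130.
NdeI cuts after base 2 of each site, so after positions 24, 94, 131.
Circular molecule, 3 cuts → 3 fragments:
  25–94 → 70 bp
  95–131 → 37 bp
  132–260 then 1–24 → 129 + 24 = 153 bp
Sorted largest to smallest: 153, 70, 37 bp.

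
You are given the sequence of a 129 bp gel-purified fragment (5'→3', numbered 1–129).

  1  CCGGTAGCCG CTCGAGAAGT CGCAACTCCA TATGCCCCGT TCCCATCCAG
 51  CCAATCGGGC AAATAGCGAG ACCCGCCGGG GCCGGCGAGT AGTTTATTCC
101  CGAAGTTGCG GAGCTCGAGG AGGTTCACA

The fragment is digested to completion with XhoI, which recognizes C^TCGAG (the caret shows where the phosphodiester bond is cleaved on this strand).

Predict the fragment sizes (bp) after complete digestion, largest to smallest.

103, 15, 11 bp

XhoI sites (CTCGAG) start at positions 11, 114.
XhoI cuts after the first base of each site, so after positions 11, 114.
Linear molecule, 2 cuts → 3 fragments:
  1–11 → 11 bp
  12–114 → 103 bp
  115–129 → 15 bp
Sorted largest to smallest: 103, 15, 11 bp.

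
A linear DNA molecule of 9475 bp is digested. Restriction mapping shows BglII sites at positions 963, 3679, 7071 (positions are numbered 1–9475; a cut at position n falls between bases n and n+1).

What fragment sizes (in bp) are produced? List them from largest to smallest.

Linear molecule, 3 cuts → 4 fragments:
  963 − 0 = 963 bp
  3679 − 963 = 2716 bp
  7071 − 3679 = 3392 bp
  9475 − 7071 = 2404 bp
Sorted largest to smallest: 3392, 2716, 2404, 963 bp.

3392, 2716, 2404, 963 bp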